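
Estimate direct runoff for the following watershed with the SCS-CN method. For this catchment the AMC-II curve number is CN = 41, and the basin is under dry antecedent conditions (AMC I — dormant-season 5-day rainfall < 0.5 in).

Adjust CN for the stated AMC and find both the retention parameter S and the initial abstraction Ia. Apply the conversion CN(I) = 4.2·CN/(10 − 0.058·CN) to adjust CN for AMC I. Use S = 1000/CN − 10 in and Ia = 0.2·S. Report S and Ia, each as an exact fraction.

CN(I) from CN(II)=41: (4.2·41)/(10 − 0.058·41) = 86100/3811 ≈ 22.592
S = 1000/(86100/3811) − 10 = 29500/861 in ≈ 34.262 in
Initial abstraction Ia = S/5 = (29500/861)/5 = 5900/861 ≈ 6.852 in

S = 29500/861 in ≈ 34.262 in; Ia = 5900/861 in ≈ 6.852 in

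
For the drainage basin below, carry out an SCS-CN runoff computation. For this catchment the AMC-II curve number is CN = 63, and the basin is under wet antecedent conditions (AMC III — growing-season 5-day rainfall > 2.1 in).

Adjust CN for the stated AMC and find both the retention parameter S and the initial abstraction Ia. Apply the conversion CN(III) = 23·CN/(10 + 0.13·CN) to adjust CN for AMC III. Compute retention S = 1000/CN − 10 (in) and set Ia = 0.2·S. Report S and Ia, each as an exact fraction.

CN(III) from CN(II)=63: (23·63)/(10 + 0.13·63) = 144900/1819 ≈ 79.659
Retention S: 1000/CN − 10 with CN=79.659 → S = 3700/1449 ≈ 2.553 in
Initial abstraction Ia = S/5 = (3700/1449)/5 = 740/1449 ≈ 0.511 in

S = 3700/1449 in ≈ 2.553 in; Ia = 740/1449 in ≈ 0.511 in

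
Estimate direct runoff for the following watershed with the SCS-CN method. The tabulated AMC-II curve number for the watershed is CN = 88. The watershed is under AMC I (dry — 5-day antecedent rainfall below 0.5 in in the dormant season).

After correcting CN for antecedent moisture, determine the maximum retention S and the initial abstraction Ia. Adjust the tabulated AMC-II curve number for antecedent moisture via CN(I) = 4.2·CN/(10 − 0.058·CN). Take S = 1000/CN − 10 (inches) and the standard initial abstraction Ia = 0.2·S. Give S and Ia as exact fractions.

CN(I) from CN(II)=88: (4.2·88)/(10 − 0.058·88) = 3850/51 ≈ 75.490
Retention S: 1000/CN − 10 with CN=75.490 → S = 250/77 ≈ 3.247 in
Initial abstraction Ia = S/5 = (250/77)/5 = 50/77 ≈ 0.649 in

S = 250/77 in ≈ 3.247 in; Ia = 50/77 in ≈ 0.649 in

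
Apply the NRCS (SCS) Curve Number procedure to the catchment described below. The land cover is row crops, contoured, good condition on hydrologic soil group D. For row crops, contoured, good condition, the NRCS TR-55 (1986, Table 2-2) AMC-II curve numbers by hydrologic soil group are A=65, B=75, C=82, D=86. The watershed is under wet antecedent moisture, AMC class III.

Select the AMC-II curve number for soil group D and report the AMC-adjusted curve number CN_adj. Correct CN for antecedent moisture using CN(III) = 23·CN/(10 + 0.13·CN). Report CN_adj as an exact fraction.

CN_adj = 98900/1059 ≈ 93.390

NRCS table: row crops, contoured, good condition, soil group D → CN(II) = 86
Wet (AMC III): CN(III) = 23·86/(10 + 0.13·86) = 1978/(1059/50) = 98900/1059 ≈ 93.390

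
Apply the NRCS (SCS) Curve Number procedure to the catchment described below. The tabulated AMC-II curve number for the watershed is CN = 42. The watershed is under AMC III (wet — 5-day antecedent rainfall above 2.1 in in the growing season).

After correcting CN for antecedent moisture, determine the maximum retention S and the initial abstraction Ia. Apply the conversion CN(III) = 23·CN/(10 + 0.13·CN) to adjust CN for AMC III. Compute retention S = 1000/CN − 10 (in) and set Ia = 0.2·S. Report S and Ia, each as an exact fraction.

S = 2900/483 in ≈ 6.004 in; Ia = 580/483 in ≈ 1.201 in

Adjust CN=42 to AMC III: 23·42/(10 + 0.13·42) → 966 ÷ (773/50) = 48300/773 ≈ 62.484
S = 1000/(48300/773) − 10 = 2900/483 in ≈ 6.004 in
Ia = 0.2S: 0.2·6.004 = 1.201 in (exactly 580/483)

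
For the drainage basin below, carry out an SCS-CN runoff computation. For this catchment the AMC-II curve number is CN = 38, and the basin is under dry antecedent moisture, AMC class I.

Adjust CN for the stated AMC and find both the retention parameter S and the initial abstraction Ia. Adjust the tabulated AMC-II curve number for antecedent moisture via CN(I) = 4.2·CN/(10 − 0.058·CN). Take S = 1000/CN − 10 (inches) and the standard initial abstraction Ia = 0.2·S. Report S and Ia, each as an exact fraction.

Adjust CN=38 to AMC I: 4.2·38/(10 − 0.058·38) → (798/5) ÷ (1949/250) = 39900/1949 ≈ 20.472
Max retention: S = 1000/(39900/1949) − 10 = 15500/399 in (≈ 38.847 in)
Ia = 0.2S: 0.2·38.847 = 7.769 in (exactly 3100/399)

S = 15500/399 in ≈ 38.847 in; Ia = 3100/399 in ≈ 7.769 in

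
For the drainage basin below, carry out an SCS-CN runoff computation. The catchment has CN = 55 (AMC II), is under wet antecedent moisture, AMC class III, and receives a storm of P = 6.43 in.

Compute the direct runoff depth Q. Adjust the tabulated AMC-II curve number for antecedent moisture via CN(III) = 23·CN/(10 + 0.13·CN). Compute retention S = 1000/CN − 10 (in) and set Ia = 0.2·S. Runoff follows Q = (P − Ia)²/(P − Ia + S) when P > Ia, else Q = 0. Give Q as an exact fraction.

Adjust CN=55 to AMC III: 23·55/(10 + 0.13·55) → 1265 ÷ (343/20) = 25300/343 ≈ 73.761
S = 1000/(25300/343) − 10 = 900/253 in ≈ 3.557 in
Ia = 0.2S: 0.2·3.557 = 0.711 in (exactly 180/253)
Excess rainfall: 6.430 − 0.711 = 5.719 in; P > Ia so Q > 0
Runoff Q = (P−Ia)²/(P−Ia+S) = (5.719)²/(5.719+3.557) = 20932013041/5937378700 ≈ 3.525 in

Q = 20932013041/5937378700 in ≈ 3.525 in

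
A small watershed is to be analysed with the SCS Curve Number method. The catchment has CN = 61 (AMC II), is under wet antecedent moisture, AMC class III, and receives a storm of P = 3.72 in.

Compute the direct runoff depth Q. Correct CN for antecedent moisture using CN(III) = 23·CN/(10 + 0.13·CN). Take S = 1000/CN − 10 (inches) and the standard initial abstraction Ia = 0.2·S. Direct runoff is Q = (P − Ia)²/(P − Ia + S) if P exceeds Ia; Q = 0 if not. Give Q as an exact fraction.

Adjust CN=61 to AMC III: 23·61/(10 + 0.13·61) → 1403 ÷ (1793/100) = 140300/1793 ≈ 78.249
Max retention: S = 1000/(140300/1793) − 10 = 3900/1403 in (≈ 2.780 in)
Ia = 0.2S: 0.2·2.780 = 0.556 in (exactly 780/1403)
P − Ia = 3.720 − 0.556 = 110979/35075 ≈ 3.164 in (> 0, runoff occurs)
Q: (110979/35075)² ÷ (208479/35075) = 4105446147/2437466975 in (≈ 1.684 in)

Q = 4105446147/2437466975 in ≈ 1.684 in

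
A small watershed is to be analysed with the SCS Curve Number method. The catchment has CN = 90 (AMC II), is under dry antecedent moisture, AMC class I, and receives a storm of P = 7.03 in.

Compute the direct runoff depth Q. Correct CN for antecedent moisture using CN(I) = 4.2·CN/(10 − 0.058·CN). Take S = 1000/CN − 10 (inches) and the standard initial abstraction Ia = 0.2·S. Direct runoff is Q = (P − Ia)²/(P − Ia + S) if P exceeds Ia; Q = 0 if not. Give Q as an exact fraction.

CN(I) from CN(II)=90: (4.2·90)/(10 − 0.058·90) = 18900/239 ≈ 79.079
Max retention: S = 1000/(18900/239) − 10 = 500/189 in (≈ 2.646 in)
Ia = 0.2·(500/189) = 100/189 in ≈ 0.529 in
Excess rainfall: 7.030 − 0.529 = 6.501 in; P > Ia so Q > 0
Q: (122867/18900)² ÷ (172867/18900) = 15096299689/3267186300 in (≈ 4.621 in)

Q = 15096299689/3267186300 in ≈ 4.621 in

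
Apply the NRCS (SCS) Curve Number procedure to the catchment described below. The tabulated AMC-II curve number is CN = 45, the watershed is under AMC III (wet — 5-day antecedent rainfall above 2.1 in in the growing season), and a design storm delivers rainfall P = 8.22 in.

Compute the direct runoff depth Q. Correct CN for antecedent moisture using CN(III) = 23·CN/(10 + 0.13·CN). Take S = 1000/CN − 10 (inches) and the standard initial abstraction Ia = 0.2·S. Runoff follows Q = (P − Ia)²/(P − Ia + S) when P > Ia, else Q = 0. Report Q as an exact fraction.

Q = 5487401929/1335946950 in ≈ 4.107 in

Adjust CN=45 to AMC III: 23·45/(10 + 0.13·45) → 1035 ÷ (317/20) = 20700/317 ≈ 65.300
S = 1000/(20700/317) − 10 = 1100/207 in ≈ 5.314 in
Ia = 0.2·(1100/207) = 220/207 in ≈ 1.063 in
P − Ia = 8.220 − 1.063 = 74077/10350 ≈ 7.157 in (> 0, runoff occurs)
Q = (74077/10350)²/((74077/10350) + 1100/207) = (5487401929/107122500)/(129077/10350) = 5487401929/1335946950 in ≈ 4.107 in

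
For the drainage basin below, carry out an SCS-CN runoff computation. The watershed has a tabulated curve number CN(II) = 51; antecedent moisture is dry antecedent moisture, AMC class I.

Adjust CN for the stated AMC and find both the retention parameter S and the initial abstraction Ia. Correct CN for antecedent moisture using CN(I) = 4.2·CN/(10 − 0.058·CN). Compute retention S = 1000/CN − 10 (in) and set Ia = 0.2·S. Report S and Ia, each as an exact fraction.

S = 3500/153 in ≈ 22.876 in; Ia = 700/153 in ≈ 4.575 in

Dry (AMC I): CN(I) = 4.2·51/(10 − 0.058·51) = (1071/5)/(3521/500) = 15300/503 ≈ 30.417
Max retention: S = 1000/(15300/503) − 10 = 3500/153 in (≈ 22.876 in)
Ia = 0.2S: 0.2·22.876 = 4.575 in (exactly 700/153)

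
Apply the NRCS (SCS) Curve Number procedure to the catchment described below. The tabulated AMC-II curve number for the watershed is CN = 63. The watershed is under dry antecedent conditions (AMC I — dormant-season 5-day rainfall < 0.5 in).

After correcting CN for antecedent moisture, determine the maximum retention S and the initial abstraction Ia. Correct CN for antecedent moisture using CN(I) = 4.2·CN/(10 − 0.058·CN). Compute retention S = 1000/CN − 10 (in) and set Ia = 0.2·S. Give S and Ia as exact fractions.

S = 18500/1323 in ≈ 13.983 in; Ia = 3700/1323 in ≈ 2.797 in

CN(I) from CN(II)=63: (4.2·63)/(10 − 0.058·63) = 132300/3173 ≈ 41.696
S = 1000/(132300/3173) − 10 = 18500/1323 in ≈ 13.983 in
Ia = 0.2S: 0.2·13.983 = 2.797 in (exactly 3700/1323)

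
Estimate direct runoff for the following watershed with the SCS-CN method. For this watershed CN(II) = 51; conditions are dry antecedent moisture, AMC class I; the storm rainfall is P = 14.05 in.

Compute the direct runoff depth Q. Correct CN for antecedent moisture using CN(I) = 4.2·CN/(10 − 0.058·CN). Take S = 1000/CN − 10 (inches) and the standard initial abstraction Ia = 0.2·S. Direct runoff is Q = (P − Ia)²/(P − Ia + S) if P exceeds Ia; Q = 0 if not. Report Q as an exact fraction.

CN(I) from CN(II)=51: (4.2·51)/(10 − 0.058·51) = 15300/503 ≈ 30.417
Max retention: S = 1000/(15300/503) − 10 = 3500/153 in (≈ 22.876 in)
Ia = 0.2·(3500/153) = 700/153 in ≈ 4.575 in
Excess rainfall: 14.050 − 4.575 = 9.475 in; P > Ia so Q > 0
Runoff Q = (P−Ia)²/(P−Ia+S) = (9.475)²/(9.475+22.876) = 840594049/302918580 ≈ 2.775 in

Q = 840594049/302918580 in ≈ 2.775 in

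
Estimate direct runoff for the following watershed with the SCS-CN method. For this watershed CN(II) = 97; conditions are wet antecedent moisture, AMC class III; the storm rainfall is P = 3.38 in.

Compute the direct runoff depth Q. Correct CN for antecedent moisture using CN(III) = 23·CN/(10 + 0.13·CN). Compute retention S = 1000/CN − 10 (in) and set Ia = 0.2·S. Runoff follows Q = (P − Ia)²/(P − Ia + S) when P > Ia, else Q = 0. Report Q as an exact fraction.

Q = 139905173521/43397300450 in ≈ 3.224 in

Adjust CN=97 to AMC III: 23·97/(10 + 0.13·97) → 2231 ÷ (2261/100) = 223100/2261 ≈ 98.673
S = 1000/(223100/2261) − 10 = 300/2231 in ≈ 0.134 in
Ia = 0.2·(300/2231) = 60/2231 in ≈ 0.027 in
Since P=3.380 > Ia=0.027: effective rainfall P−Ia = 374039/111550 in
Q = (374039/111550)²/((374039/111550) + 300/2231) = (139905173521/12443402500)/(389039/111550) = 139905173521/43397300450 in ≈ 3.224 in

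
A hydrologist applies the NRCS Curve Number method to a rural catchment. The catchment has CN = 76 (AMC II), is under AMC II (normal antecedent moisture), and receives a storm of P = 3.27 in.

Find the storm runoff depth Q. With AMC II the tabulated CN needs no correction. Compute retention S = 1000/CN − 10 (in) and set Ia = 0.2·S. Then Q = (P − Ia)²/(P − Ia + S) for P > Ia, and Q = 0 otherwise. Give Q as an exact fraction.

Q = 8376723/6974900 in ≈ 1.201 in

Average conditions: CN = 76 (no AMC adjustment).
S = 1000/76 − 10 = 60/19 in ≈ 3.158 in
Ia = 0.2S: 0.2·3.158 = 0.632 in (exactly 12/19)
Since P=3.270 > Ia=0.632: effective rainfall P−Ia = 5013/1900 in
Runoff Q = (P−Ia)²/(P−Ia+S) = (2.638)²/(2.638+3.158) = 8376723/6974900 ≈ 1.201 in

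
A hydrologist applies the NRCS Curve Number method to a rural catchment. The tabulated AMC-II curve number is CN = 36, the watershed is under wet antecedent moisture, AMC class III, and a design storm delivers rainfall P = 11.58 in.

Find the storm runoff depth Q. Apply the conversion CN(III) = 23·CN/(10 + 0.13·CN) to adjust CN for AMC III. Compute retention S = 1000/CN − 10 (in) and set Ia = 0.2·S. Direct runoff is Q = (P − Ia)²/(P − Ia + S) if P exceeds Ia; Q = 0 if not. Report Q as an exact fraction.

CN(III) from CN(II)=36: (23·36)/(10 + 0.13·36) = 20700/367 ≈ 56.403
S = 1000/(20700/367) − 10 = 1600/207 in ≈ 7.729 in
Initial abstraction Ia = S/5 = (1600/207)/5 = 320/207 ≈ 1.546 in
Since P=11.580 > Ia=1.546: effective rainfall P−Ia = 103853/10350 in
Q: (103853/10350)² ÷ (183853/10350) = 10785445609/1902878550 in (≈ 5.668 in)

Q = 10785445609/1902878550 in ≈ 5.668 in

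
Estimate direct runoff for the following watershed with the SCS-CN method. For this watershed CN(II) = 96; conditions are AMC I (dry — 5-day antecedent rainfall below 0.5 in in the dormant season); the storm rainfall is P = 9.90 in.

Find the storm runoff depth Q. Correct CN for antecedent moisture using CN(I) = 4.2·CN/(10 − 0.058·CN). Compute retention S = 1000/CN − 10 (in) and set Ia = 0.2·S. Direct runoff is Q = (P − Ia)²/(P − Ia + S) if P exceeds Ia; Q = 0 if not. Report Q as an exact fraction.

Adjust CN=96 to AMC I: 4.2·96/(10 − 0.058·96) → (2016/5) ÷ (554/125) = 25200/277 ≈ 90.975
Max retention: S = 1000/(25200/277) − 10 = 125/126 in (≈ 0.992 in)
Ia = 0.2S: 0.2·0.992 = 0.198 in (exactly 25/126)
Since P=9.900 > Ia=0.198: effective rainfall P−Ia = 3056/315 in
Q = (3056/315)²/((3056/315) + 125/126) = (9339136/99225)/(6737/630) = 18678272/2122155 in ≈ 8.802 in

Q = 18678272/2122155 in ≈ 8.802 in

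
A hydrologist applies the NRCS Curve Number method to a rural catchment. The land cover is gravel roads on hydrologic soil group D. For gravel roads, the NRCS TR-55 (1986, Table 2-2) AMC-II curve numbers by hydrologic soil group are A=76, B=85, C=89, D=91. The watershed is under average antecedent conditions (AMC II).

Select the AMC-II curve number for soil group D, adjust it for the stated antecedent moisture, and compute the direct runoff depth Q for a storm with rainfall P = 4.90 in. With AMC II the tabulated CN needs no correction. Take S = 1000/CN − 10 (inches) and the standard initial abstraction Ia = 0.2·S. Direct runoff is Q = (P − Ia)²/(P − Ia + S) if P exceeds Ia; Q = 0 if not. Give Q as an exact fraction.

NRCS table: gravel roads, soil group D → CN(II) = 91
Average conditions: CN = 91 (no AMC adjustment).
Retention S: 1000/CN − 10 with CN=91.000 → S = 90/91 ≈ 0.989 in
Ia = 0.2·(90/91) = 18/91 in ≈ 0.198 in
Since P=4.900 > Ia=0.198: effective rainfall P−Ia = 4279/910 in
Q = (4279/910)²/((4279/910) + 90/91) = (18309841/828100)/(5179/910) = 18309841/4712890 in ≈ 3.885 in

Q = 18309841/4712890 in ≈ 3.885 in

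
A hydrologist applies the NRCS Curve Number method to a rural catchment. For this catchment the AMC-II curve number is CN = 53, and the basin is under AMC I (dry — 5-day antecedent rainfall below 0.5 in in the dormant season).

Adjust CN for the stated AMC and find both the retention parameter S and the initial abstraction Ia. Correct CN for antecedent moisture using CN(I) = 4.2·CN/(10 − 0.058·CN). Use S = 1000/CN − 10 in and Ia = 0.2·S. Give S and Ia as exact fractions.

CN(I) from CN(II)=53: (4.2·53)/(10 − 0.058·53) = 111300/3463 ≈ 32.140
S = 1000/(111300/3463) − 10 = 23500/1113 in ≈ 21.114 in
Ia = 0.2·(23500/1113) = 4700/1113 in ≈ 4.223 in

S = 23500/1113 in ≈ 21.114 in; Ia = 4700/1113 in ≈ 4.223 in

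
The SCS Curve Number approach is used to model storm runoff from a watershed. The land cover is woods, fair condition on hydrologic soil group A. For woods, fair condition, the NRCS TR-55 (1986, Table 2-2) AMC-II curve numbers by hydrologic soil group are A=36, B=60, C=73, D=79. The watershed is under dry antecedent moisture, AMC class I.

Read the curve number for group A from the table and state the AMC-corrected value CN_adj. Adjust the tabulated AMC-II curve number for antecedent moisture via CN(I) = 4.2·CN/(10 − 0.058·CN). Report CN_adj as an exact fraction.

CN_adj = 18900/989 ≈ 19.110

NRCS table: woods, fair condition, soil group A → CN(II) = 36
Dry (AMC I): CN(I) = 4.2·36/(10 − 0.058·36) = (756/5)/(989/125) = 18900/989 ≈ 19.110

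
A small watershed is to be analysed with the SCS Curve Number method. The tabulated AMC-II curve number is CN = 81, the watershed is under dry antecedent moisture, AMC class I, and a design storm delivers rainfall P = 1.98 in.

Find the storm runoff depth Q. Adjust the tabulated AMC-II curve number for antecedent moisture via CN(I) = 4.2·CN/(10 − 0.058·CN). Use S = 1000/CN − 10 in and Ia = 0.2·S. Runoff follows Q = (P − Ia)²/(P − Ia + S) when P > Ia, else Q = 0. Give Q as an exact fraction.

CN(I) from CN(II)=81: (4.2·81)/(10 − 0.058·81) = 170100/2651 ≈ 64.164
Max retention: S = 1000/(170100/2651) − 10 = 9500/1701 in (≈ 5.585 in)
Ia = 0.2·(9500/1701) = 1900/1701 in ≈ 1.117 in
P − Ia = 1.980 − 1.117 = 73399/85050 ≈ 0.863 in (> 0, runoff occurs)
Q: (73399/85050)² ÷ (548399/85050) = 5387413201/46641334950 in (≈ 0.116 in)

Q = 5387413201/46641334950 in ≈ 0.116 in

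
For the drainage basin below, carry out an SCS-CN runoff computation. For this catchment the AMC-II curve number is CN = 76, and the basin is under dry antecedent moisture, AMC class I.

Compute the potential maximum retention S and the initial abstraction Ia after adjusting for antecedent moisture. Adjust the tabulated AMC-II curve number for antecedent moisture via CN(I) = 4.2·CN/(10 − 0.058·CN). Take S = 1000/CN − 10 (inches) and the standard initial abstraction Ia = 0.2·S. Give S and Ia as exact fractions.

Adjust CN=76 to AMC I: 4.2·76/(10 − 0.058·76) → (1596/5) ÷ (699/125) = 13300/233 ≈ 57.082
Retention S: 1000/CN − 10 with CN=57.082 → S = 1000/133 ≈ 7.519 in
Initial abstraction Ia = S/5 = (1000/133)/5 = 200/133 ≈ 1.504 in

S = 1000/133 in ≈ 7.519 in; Ia = 200/133 in ≈ 1.504 in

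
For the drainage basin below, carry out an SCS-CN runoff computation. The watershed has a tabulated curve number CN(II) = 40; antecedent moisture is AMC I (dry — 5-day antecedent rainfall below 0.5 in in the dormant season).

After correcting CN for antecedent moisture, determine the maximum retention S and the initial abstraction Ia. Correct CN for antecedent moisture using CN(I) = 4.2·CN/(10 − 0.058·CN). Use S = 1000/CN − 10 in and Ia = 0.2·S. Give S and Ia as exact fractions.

Dry (AMC I): CN(I) = 4.2·40/(10 − 0.058·40) = 168/(192/25) = 175/8 ≈ 21.875
Max retention: S = 1000/(175/8) − 10 = 250/7 in (≈ 35.714 in)
Ia = 0.2·(250/7) = 50/7 in ≈ 7.143 in

S = 250/7 in ≈ 35.714 in; Ia = 50/7 in ≈ 7.143 in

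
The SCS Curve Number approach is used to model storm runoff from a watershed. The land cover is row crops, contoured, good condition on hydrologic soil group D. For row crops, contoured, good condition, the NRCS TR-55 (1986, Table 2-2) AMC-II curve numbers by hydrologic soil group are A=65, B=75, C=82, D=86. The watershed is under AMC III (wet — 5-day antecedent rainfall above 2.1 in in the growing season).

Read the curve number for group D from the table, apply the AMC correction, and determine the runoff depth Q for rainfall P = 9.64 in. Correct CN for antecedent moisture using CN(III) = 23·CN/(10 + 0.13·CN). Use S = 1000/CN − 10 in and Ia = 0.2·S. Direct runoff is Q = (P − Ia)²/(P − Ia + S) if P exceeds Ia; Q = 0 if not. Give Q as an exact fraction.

NRCS table: row crops, contoured, good condition, soil group D → CN(II) = 86
Adjust CN=86 to AMC III: 23·86/(10 + 0.13·86) → 1978 ÷ (1059/50) = 98900/1059 ≈ 93.390
Max retention: S = 1000/(98900/1059) − 10 = 700/989 in (≈ 0.708 in)
Initial abstraction Ia = S/5 = (700/989)/5 = 140/989 ≈ 0.142 in
Excess rainfall: 9.640 − 0.142 = 9.498 in; P > Ia so Q > 0
Q = (234849/24725)²/((234849/24725) + 700/989) = (55154052801/611325625)/(252349/24725) = 55154052801/6239329025 in ≈ 8.840 in

Q = 55154052801/6239329025 in ≈ 8.840 in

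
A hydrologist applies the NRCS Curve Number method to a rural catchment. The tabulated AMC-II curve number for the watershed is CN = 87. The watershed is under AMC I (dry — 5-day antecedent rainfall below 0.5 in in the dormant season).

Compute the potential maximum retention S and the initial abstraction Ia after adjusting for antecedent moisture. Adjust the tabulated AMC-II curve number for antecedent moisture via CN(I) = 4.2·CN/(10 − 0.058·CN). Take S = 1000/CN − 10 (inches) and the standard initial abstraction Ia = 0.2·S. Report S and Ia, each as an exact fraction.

Adjust CN=87 to AMC I: 4.2·87/(10 − 0.058·87) → (1827/5) ÷ (2477/500) = 182700/2477 ≈ 73.759
Max retention: S = 1000/(182700/2477) − 10 = 6500/1827 in (≈ 3.558 in)
Ia = 0.2S: 0.2·3.558 = 0.712 in (exactly 1300/1827)

S = 6500/1827 in ≈ 3.558 in; Ia = 1300/1827 in ≈ 0.712 in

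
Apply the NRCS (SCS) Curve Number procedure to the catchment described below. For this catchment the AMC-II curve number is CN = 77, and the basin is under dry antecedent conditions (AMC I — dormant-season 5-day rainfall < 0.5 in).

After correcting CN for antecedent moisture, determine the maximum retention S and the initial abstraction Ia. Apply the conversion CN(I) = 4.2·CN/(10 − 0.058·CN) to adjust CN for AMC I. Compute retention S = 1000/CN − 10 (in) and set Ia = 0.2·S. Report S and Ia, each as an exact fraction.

S = 11500/1617 in ≈ 7.112 in; Ia = 2300/1617 in ≈ 1.422 in

CN(I) from CN(II)=77: (4.2·77)/(10 − 0.058·77) = 161700/2767 ≈ 58.439
S = 1000/(161700/2767) − 10 = 11500/1617 in ≈ 7.112 in
Initial abstraction Ia = S/5 = (11500/1617)/5 = 2300/1617 ≈ 1.422 in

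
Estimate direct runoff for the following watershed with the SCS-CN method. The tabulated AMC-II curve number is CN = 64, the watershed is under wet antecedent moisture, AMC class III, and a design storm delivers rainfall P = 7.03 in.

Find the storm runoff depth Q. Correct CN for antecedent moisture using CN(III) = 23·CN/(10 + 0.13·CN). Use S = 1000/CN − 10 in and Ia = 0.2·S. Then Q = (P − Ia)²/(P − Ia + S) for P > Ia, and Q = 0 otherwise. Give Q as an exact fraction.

Q = 56580484/11884675 in ≈ 4.761 in

Adjust CN=64 to AMC III: 23·64/(10 + 0.13·64) → 1472 ÷ (458/25) = 18400/229 ≈ 80.349
Max retention: S = 1000/(18400/229) − 10 = 225/92 in (≈ 2.446 in)
Ia = 0.2S: 0.2·2.446 = 0.489 in (exactly 45/92)
P − Ia = 7.030 − 0.489 = 3761/575 ≈ 6.541 in (> 0, runoff occurs)
Q: (3761/575)² ÷ (20669/2300) = 56580484/11884675 in (≈ 4.761 in)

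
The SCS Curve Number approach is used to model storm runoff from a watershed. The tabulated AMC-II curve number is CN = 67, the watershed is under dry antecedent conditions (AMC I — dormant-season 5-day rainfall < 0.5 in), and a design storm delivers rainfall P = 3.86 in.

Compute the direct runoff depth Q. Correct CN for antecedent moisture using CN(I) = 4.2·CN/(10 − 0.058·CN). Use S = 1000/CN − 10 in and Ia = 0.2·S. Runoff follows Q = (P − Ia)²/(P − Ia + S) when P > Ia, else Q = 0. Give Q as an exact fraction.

Adjust CN=67 to AMC I: 4.2·67/(10 − 0.058·67) → (1407/5) ÷ (3057/500) = 46900/1019 ≈ 46.026
Retention S: 1000/CN − 10 with CN=46.026 → S = 5500/469 ≈ 11.727 in
Ia = 0.2·(5500/469) = 1100/469 in ≈ 2.345 in
P − Ia = 3.860 − 2.345 = 35517/23450 ≈ 1.515 in (> 0, runoff occurs)
Q: (35517/23450)² ÷ (310517/23450) = 1261457289/7281623650 in (≈ 0.173 in)

Q = 1261457289/7281623650 in ≈ 0.173 in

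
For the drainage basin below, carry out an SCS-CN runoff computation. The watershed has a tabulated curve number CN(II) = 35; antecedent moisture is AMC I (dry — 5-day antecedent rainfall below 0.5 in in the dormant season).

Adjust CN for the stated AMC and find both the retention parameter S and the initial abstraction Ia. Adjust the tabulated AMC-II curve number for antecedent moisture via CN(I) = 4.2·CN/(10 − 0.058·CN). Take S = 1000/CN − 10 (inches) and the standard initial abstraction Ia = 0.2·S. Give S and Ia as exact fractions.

Dry (AMC I): CN(I) = 4.2·35/(10 − 0.058·35) = 147/(797/100) = 14700/797 ≈ 18.444
Max retention: S = 1000/(14700/797) − 10 = 6500/147 in (≈ 44.218 in)
Initial abstraction Ia = S/5 = (6500/147)/5 = 1300/147 ≈ 8.844 in

S = 6500/147 in ≈ 44.218 in; Ia = 1300/147 in ≈ 8.844 in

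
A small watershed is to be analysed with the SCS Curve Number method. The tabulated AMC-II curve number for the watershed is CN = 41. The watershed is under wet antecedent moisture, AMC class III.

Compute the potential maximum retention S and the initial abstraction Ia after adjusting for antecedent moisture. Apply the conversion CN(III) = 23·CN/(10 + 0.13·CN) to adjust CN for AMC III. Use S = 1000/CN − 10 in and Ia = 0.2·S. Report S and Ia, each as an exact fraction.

S = 5900/943 in ≈ 6.257 in; Ia = 1180/943 in ≈ 1.251 in

Wet (AMC III): CN(III) = 23·41/(10 + 0.13·41) = 943/(1533/100) = 94300/1533 ≈ 61.513
Max retention: S = 1000/(94300/1533) − 10 = 5900/943 in (≈ 6.257 in)
Initial abstraction Ia = S/5 = (5900/943)/5 = 1180/943 ≈ 1.251 in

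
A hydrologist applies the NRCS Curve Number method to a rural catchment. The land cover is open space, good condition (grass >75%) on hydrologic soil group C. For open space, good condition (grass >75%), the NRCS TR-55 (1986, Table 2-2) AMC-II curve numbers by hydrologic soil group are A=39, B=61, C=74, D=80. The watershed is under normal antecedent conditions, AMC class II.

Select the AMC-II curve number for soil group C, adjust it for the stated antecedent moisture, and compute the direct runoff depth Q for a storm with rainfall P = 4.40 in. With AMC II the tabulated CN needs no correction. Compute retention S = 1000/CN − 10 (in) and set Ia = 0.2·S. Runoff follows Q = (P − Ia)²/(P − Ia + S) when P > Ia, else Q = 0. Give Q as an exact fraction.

Q = 233928/123395 in ≈ 1.896 in

NRCS table: open space, good condition (grass >75%), soil group C → CN(II) = 74
Average conditions: CN = 74 (no AMC adjustment).
Retention S: 1000/CN − 10 with CN=74.000 → S = 130/37 ≈ 3.514 in
Ia = 0.2S: 0.2·3.514 = 0.703 in (exactly 26/37)
P − Ia = 4.400 − 0.703 = 684/185 ≈ 3.697 in (> 0, runoff occurs)
Q = (684/185)²/((684/185) + 130/37) = (467856/34225)/(1334/185) = 233928/123395 in ≈ 1.896 in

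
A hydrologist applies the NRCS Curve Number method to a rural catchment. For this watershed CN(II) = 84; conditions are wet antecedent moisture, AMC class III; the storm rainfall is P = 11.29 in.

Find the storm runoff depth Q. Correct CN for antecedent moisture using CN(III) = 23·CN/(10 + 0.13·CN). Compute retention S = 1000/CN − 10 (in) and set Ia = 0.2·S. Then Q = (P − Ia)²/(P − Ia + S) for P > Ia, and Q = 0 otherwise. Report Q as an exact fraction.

Q = 288698812249/27883928100 in ≈ 10.354 in

Adjust CN=84 to AMC III: 23·84/(10 + 0.13·84) → 1932 ÷ (523/25) = 48300/523 ≈ 92.352
S = 1000/(48300/523) − 10 = 400/483 in ≈ 0.828 in
Ia = 0.2S: 0.2·0.828 = 0.166 in (exactly 80/483)
Since P=11.290 > Ia=0.166: effective rainfall P−Ia = 537307/48300 in
Runoff Q = (P−Ia)²/(P−Ia+S) = (11.124)²/(11.124+0.828) = 288698812249/27883928100 ≈ 10.354 in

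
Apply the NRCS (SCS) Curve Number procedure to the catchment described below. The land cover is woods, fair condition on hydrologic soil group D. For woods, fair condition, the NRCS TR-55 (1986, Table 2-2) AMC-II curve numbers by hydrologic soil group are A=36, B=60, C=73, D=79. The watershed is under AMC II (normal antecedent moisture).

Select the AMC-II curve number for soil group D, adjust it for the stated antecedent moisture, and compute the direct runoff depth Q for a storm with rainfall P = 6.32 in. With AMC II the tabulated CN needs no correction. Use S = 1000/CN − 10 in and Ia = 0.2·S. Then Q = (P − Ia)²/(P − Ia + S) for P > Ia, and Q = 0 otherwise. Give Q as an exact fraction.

NRCS table: woods, fair condition, soil group D → CN(II) = 79
CN(II) = 79; AMC II needs no correction.
S = 1000/79 − 10 = 210/79 in ≈ 2.658 in
Initial abstraction Ia = S/5 = (210/79)/5 = 42/79 ≈ 0.532 in
Since P=6.320 > Ia=0.532: effective rainfall P−Ia = 11432/1975 in
Q: (11432/1975)² ÷ (16682/1975) = 65345312/16473475 in (≈ 3.967 in)

Q = 65345312/16473475 in ≈ 3.967 in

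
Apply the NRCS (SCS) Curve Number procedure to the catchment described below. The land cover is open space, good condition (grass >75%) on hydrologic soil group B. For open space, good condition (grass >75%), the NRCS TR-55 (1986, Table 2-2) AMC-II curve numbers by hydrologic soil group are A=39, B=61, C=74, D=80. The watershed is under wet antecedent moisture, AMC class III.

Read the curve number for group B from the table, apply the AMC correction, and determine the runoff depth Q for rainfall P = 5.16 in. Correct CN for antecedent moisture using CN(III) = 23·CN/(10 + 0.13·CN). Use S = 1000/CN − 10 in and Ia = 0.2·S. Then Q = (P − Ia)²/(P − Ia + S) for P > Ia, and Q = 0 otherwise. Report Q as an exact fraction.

NRCS table: open space, good condition (grass >75%), soil group B → CN(II) = 61
CN(III) from CN(II)=61: (23·61)/(10 + 0.13·61) = 140300/1793 ≈ 78.249
Max retention: S = 1000/(140300/1793) − 10 = 3900/1403 in (≈ 2.780 in)
Initial abstraction Ia = S/5 = (3900/1403)/5 = 780/1403 ≈ 0.556 in
Excess rainfall: 5.160 − 0.556 = 4.604 in; P > Ia so Q > 0
Runoff Q = (P−Ia)²/(P−Ia+S) = (4.604)²/(4.604+2.780) = 8692683723/3027989675 ≈ 2.871 in

Q = 8692683723/3027989675 in ≈ 2.871 in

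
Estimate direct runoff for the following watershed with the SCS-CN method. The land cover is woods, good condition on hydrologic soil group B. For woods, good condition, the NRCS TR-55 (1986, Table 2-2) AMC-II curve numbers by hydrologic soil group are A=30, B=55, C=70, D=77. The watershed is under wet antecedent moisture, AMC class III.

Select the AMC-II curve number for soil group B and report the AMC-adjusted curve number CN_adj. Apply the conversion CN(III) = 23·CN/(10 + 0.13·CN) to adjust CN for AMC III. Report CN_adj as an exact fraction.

NRCS table: woods, good condition, soil group B → CN(II) = 55
CN(III) from CN(II)=55: (23·55)/(10 + 0.13·55) = 25300/343 ≈ 73.761

CN_adj = 25300/343 ≈ 73.761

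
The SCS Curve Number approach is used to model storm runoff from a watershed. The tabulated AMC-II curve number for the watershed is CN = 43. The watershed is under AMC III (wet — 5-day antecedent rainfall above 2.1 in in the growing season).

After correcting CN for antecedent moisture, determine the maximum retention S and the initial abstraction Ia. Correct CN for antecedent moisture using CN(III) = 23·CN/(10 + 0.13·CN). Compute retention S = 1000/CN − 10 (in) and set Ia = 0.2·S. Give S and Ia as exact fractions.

Adjust CN=43 to AMC III: 23·43/(10 + 0.13·43) → 989 ÷ (1559/100) = 98900/1559 ≈ 63.438
Max retention: S = 1000/(98900/1559) − 10 = 5700/989 in (≈ 5.763 in)
Initial abstraction Ia = S/5 = (5700/989)/5 = 1140/989 ≈ 1.153 in

S = 5700/989 in ≈ 5.763 in; Ia = 1140/989 in ≈ 1.153 in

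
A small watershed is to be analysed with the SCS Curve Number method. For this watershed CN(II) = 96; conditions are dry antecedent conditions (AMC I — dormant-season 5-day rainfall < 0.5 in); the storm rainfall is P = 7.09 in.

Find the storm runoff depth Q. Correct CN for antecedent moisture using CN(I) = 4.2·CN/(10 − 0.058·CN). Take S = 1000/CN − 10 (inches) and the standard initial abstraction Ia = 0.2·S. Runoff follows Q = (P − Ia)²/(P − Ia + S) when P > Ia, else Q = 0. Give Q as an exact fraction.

Q = 1885035889/312902100 in ≈ 6.024 in

Adjust CN=96 to AMC I: 4.2·96/(10 − 0.058·96) → (2016/5) ÷ (554/125) = 25200/277 ≈ 90.975
Retention S: 1000/CN − 10 with CN=90.975 → S = 125/126 ≈ 0.992 in
Ia = 0.2·(125/126) = 25/126 in ≈ 0.198 in
Excess rainfall: 7.090 − 0.198 = 6.892 in; P > Ia so Q > 0
Runoff Q = (P−Ia)²/(P−Ia+S) = (6.892)²/(6.892+0.992) = 1885035889/312902100 ≈ 6.024 in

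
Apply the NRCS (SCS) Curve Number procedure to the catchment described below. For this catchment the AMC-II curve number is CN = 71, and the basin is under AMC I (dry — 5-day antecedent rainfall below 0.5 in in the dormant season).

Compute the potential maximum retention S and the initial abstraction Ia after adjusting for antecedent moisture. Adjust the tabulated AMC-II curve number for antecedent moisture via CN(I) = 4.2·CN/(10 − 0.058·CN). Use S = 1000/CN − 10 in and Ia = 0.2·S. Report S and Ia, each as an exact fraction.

Adjust CN=71 to AMC I: 4.2·71/(10 − 0.058·71) → (1491/5) ÷ (2941/500) = 149100/2941 ≈ 50.697
Max retention: S = 1000/(149100/2941) − 10 = 14500/1491 in (≈ 9.725 in)
Ia = 0.2·(14500/1491) = 2900/1491 in ≈ 1.945 in

S = 14500/1491 in ≈ 9.725 in; Ia = 2900/1491 in ≈ 1.945 in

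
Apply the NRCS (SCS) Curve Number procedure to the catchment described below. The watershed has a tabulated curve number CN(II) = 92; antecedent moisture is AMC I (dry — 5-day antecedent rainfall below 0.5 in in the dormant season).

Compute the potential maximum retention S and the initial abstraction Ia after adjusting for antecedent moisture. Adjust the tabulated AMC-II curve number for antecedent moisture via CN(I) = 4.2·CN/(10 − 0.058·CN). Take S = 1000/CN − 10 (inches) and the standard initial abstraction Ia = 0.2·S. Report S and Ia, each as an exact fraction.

S = 1000/483 in ≈ 2.070 in; Ia = 200/483 in ≈ 0.414 in

Adjust CN=92 to AMC I: 4.2·92/(10 − 0.058·92) → (1932/5) ÷ (583/125) = 48300/583 ≈ 82.847
Max retention: S = 1000/(48300/583) − 10 = 1000/483 in (≈ 2.070 in)
Initial abstraction Ia = S/5 = (1000/483)/5 = 200/483 ≈ 0.414 in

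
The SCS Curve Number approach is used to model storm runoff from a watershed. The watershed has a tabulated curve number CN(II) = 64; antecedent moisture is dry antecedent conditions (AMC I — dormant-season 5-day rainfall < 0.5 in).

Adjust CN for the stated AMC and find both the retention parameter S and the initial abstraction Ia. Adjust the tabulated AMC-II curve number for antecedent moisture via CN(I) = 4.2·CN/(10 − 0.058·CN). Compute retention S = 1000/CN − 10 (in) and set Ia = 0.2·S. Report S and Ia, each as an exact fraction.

S = 375/28 in ≈ 13.393 in; Ia = 75/28 in ≈ 2.679 in

Adjust CN=64 to AMC I: 4.2·64/(10 − 0.058·64) → (1344/5) ÷ (786/125) = 5600/131 ≈ 42.748
Retention S: 1000/CN − 10 with CN=42.748 → S = 375/28 ≈ 13.393 in
Ia = 0.2·(375/28) = 75/28 in ≈ 2.679 in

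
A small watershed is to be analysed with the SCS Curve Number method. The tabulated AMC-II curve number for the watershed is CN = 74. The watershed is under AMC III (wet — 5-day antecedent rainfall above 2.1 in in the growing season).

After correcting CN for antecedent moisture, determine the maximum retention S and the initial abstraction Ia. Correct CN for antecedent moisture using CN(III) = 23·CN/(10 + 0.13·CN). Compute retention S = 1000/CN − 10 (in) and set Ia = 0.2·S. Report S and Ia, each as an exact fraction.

S = 1300/851 in ≈ 1.528 in; Ia = 260/851 in ≈ 0.306 in

Adjust CN=74 to AMC III: 23·74/(10 + 0.13·74) → 1702 ÷ (981/50) = 85100/981 ≈ 86.748
Retention S: 1000/CN − 10 with CN=86.748 → S = 1300/851 ≈ 1.528 in
Ia = 0.2S: 0.2·1.528 = 0.306 in (exactly 260/851)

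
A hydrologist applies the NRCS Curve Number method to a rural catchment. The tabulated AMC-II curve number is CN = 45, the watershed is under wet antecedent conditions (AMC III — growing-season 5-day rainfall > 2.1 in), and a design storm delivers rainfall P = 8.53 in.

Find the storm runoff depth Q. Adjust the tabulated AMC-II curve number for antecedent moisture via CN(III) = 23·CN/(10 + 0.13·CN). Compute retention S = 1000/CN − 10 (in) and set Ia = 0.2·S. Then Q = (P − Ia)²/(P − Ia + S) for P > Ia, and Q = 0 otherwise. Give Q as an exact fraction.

Q = 23892194041/5476619700 in ≈ 4.363 in

CN(III) from CN(II)=45: (23·45)/(10 + 0.13·45) = 20700/317 ≈ 65.300
S = 1000/(20700/317) − 10 = 1100/207 in ≈ 5.314 in
Ia = 0.2S: 0.2·5.314 = 1.063 in (exactly 220/207)
P − Ia = 8.530 − 1.063 = 154571/20700 ≈ 7.467 in (> 0, runoff occurs)
Q = (154571/20700)²/((154571/20700) + 1100/207) = (23892194041/428490000)/(264571/20700) = 23892194041/5476619700 in ≈ 4.363 in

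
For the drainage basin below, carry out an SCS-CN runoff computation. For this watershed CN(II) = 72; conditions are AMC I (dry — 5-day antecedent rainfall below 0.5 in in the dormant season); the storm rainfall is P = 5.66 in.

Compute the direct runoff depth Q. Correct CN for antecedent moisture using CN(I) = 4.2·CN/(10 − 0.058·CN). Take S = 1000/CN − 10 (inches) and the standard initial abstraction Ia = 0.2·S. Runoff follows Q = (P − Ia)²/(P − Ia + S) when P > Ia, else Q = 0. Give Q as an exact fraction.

Q = 26429881/23815350 in ≈ 1.110 in

Dry (AMC I): CN(I) = 4.2·72/(10 − 0.058·72) = (1512/5)/(728/125) = 675/13 ≈ 51.923
S = 1000/(675/13) − 10 = 250/27 in ≈ 9.259 in
Ia = 0.2S: 0.2·9.259 = 1.852 in (exactly 50/27)
Excess rainfall: 5.660 − 1.852 = 3.808 in; P > Ia so Q > 0
Q = (5141/1350)²/((5141/1350) + 250/27) = (26429881/1822500)/(17641/1350) = 26429881/23815350 in ≈ 1.110 in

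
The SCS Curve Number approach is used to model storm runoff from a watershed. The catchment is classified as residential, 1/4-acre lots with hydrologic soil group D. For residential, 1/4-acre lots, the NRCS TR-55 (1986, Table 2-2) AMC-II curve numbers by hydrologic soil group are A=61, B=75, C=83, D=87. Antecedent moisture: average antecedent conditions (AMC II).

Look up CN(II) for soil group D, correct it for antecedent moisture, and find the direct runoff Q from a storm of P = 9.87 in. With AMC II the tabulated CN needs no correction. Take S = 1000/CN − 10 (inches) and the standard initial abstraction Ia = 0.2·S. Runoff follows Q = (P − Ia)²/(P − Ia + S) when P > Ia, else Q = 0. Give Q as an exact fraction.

NRCS table: residential, 1/4-acre lots, soil group D → CN(II) = 87
AMC II — tabulated CN = 87 applies directly.
Max retention: S = 1000/87 − 10 = 130/87 in (≈ 1.494 in)
Initial abstraction Ia = S/5 = (130/87)/5 = 26/87 ≈ 0.299 in
Since P=9.870 > Ia=0.299: effective rainfall P−Ia = 83269/8700 in
Q: (83269/8700)² ÷ (96269/8700) = 6933726361/837540300 in (≈ 8.279 in)

Q = 6933726361/837540300 in ≈ 8.279 in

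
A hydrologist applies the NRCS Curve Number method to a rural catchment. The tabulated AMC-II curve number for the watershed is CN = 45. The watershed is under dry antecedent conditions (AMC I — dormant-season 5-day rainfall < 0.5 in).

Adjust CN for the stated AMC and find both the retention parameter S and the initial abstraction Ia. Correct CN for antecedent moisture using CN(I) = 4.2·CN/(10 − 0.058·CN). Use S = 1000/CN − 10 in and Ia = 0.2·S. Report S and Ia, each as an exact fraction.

S = 5500/189 in ≈ 29.101 in; Ia = 1100/189 in ≈ 5.820 in

Adjust CN=45 to AMC I: 4.2·45/(10 − 0.058·45) → 189 ÷ (739/100) = 18900/739 ≈ 25.575
Retention S: 1000/CN − 10 with CN=25.575 → S = 5500/189 ≈ 29.101 in
Ia = 0.2S: 0.2·29.101 = 5.820 in (exactly 1100/189)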